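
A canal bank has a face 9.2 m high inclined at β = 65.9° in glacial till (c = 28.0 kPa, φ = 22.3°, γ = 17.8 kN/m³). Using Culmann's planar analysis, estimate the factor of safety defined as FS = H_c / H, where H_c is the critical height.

H_c = (4c/γ) · sinβ cosφ / [1 − cos(β − φ)]
    = (4·28.0/17.8) · sin65.9°·cos22.3° / [1 − cos43.6°]
    = 6.292 · 0.8446 / 0.2758 = 19.27 m
FS = H_c / H = 19.27 / 9.2 = 2.094

FS = 2.09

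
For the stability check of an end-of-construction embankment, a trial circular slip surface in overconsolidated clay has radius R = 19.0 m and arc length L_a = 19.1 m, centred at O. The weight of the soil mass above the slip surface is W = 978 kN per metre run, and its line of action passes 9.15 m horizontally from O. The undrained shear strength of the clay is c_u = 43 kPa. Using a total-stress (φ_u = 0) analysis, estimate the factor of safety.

Taking moments about the centre O, the resisting moment is provided by the undrained shear strength acting along the arc:
M_R = c_u·L_a·R = 43·19.10·19.0 = 15604.7 kN·m/m
M_D = W·d = 978·9.15 = 8948.7 kN·m/m
FS = M_R / M_D = 15604.7 / 8948.7 = 1.744

FS = 1.74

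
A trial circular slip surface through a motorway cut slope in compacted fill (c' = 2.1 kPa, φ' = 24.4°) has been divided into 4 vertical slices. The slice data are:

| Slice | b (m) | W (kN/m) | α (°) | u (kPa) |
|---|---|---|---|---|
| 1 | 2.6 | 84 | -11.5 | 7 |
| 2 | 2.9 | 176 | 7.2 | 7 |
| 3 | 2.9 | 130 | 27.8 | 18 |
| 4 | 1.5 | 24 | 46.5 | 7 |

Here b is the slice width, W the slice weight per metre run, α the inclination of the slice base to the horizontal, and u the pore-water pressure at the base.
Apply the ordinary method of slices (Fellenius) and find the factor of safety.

Ordinary method of slices: FS = Σ[c'·Δl_i + (W_i cosα_i − u_i·Δl_i)·tanφ'] / Σ W_i sinα_i, with Δl_i = b_i / cosα_i.
Slice 1: Δl = 2.6/cos(-11.5°) = 2.653 m; N'_1 = 84·cos(-11.5°) − 7·2.653 = 63.7; c'Δl = 5.57; W sinα = -16.7
Slice 2: Δl = 2.9/cos7.2° = 2.923 m; N'_2 = 176·cos7.2° − 7·2.923 = 154.2; c'Δl = 6.14; W sinα = 22.1
Slice 3: Δl = 2.9/cos27.8° = 3.278 m; N'_3 = 130·cos27.8° − 18·3.278 = 56.0; c'Δl = 6.88; W sinα = 60.6
Slice 4: Δl = 1.5/cos46.5° = 2.179 m; N'_4 = 24·cos46.5° − 7·2.179 = 1.3; c'Δl = 4.58; W sinα = 17.4
Σc'Δl = 23.2 kN/m; ΣN' = 275.1 kN/m; ΣW sinα = 83.4 kN/m
Resisting = 23.2 + 275.1·tan24.4° = 23.2 + 124.8 = 148.0 kN/m
FS = 148.0 / 83.4 = 1.775

FS = 1.78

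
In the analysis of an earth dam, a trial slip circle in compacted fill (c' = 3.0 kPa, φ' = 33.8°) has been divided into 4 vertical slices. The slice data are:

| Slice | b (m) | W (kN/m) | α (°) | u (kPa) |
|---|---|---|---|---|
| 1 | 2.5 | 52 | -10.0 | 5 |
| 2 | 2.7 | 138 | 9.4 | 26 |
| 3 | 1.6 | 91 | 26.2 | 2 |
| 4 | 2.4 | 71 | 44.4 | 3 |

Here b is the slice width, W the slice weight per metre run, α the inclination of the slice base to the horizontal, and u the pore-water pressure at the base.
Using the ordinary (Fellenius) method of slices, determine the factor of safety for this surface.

Ordinary method of slices: FS = Σ[c'·Δl_i + (W_i cosα_i − u_i·Δl_i)·tanφ'] / Σ W_i sinα_i, with Δl_i = b_i / cosα_i.
Slice 1: Δl = 2.5/cos(-10.0°) = 2.539 m; N'_1 = 52·cos(-10.0°) − 5·2.539 = 38.5; c'Δl = 7.62; W sinα = -9.0
Slice 2: Δl = 2.7/cos9.4° = 2.737 m; N'_2 = 138·cos9.4° − 26·2.737 = 65.0; c'Δl = 8.21; W sinα = 22.5
Slice 3: Δl = 1.6/cos26.2° = 1.783 m; N'_3 = 91·cos26.2° − 2·1.783 = 78.1; c'Δl = 5.35; W sinα = 40.2
Slice 4: Δl = 2.4/cos44.4° = 3.359 m; N'_4 = 71·cos44.4° − 3·3.359 = 40.7; c'Δl = 10.08; W sinα = 49.7
Σc'Δl = 31.3 kN/m; ΣN' = 222.2 kN/m; ΣW sinα = 103.4 kN/m
Resisting = 31.3 + 222.2·tan33.8° = 31.3 + 148.8 = 180.0 kN/m
FS = 180.0 / 103.4 = 1.742

FS = 1.74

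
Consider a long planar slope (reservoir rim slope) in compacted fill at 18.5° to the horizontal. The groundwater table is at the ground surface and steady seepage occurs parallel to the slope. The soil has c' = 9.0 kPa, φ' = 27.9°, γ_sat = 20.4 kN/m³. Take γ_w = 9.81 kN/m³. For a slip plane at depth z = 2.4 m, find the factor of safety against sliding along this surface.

FS = 1.43

With seepage parallel to the slope and the water table at the surface, the effective normal stress on the slip plane uses the buoyant unit weight γ' = γ_sat − γ_w while the driving shear stress uses γ_sat:
FS = [c' + γ' z cos²β tanφ'] / [γ_sat z sinβ cosβ]
γ' = 20.4 − 9.81 = 10.59 kN/m³
Numerator = 9.0 + 10.59·2.4·cos²18.5°·tan27.9° = 9.0 + 10.59·2.4·0.8993·0.5295 = 21.102 kPa
Denominator = 20.4·2.4·sin18.5°·cos18.5° = 20.4·2.4·0.3173·0.9483 = 14.732 kPa
FS = 21.102 / 14.732 = 1.432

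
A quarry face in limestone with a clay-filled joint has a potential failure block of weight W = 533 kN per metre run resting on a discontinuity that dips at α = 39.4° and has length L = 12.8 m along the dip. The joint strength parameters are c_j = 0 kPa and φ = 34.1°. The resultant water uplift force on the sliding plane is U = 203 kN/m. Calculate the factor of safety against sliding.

Resolving the block weight along and normal to the plane and applying the Mohr–Coulomb strength on the joint:
N' = W cosα − U = 533·cos39.4° − 203 = 208.9 kN/m
Driving force T = W sinα = 533·sin39.4° = 338.3 kN/m
Resisting force R = c_j·L + N'·tanφ = 0·12.8 + 208.9·tan34.1° = 0.0 + 141.4 = 141.4 kN/m
FS = R / T = 141.4 / 338.3 = 0.418

FS = 0.42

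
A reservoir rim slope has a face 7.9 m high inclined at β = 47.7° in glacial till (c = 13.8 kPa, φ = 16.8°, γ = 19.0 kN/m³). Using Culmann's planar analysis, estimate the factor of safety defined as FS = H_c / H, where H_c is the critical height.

H_c = (4c/γ) · sinβ cosφ / [1 − cos(β − φ)]
    = (4·13.8/19.0) · sin47.7°·cos16.8° / [1 − cos30.9°]
    = 2.905 · 0.7081 / 0.1419 = 14.49 m
FS = H_c / H = 14.49 / 7.9 = 1.835

FS = 1.83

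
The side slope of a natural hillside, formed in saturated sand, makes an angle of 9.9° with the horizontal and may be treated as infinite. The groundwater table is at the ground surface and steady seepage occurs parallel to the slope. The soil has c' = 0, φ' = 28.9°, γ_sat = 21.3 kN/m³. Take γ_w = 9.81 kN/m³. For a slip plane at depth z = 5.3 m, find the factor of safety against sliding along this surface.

With seepage parallel to the slope and the water table at the surface, the effective normal stress on the slip plane uses the buoyant unit weight γ' = γ_sat − γ_w while the driving shear stress uses γ_sat:
FS = [c' + γ' z cos²β tanφ'] / [γ_sat z sinβ cosβ]
(For c' = 0 this reduces to FS = (γ'/γ_sat)·tanφ'/tanβ.)
γ' = 21.3 − 9.81 = 11.49 kN/m³
Numerator = 0.0 + 11.49·5.3·cos²9.9°·tan28.9° = 0.0 + 11.49·5.3·0.9704·0.5520 = 32.623 kPa
Denominator = 21.3·5.3·sin9.9°·cos9.9° = 21.3·5.3·0.1719·0.9851 = 19.120 kPa
FS = 32.623 / 19.120 = 1.706

FS = 1.71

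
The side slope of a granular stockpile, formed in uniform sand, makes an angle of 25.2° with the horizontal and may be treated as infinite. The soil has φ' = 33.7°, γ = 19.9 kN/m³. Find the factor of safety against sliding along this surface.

FS = 1.42

For a dry cohesionless infinite slope the factor of safety is FS = tanφ' / tanβ.
FS = tan33.7° / tan25.2° = 0.6669 / 0.4706 = 1.417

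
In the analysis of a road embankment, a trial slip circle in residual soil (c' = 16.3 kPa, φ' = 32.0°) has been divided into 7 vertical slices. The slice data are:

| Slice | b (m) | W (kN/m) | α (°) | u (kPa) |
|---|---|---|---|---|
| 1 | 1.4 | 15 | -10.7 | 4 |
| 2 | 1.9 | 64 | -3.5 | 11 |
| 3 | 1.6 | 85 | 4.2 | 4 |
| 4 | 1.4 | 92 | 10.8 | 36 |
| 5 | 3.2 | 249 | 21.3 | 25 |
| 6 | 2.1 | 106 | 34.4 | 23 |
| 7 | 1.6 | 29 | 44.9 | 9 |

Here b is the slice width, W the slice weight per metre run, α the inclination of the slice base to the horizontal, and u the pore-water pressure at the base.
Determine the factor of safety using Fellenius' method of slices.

FS = 2.42

Ordinary method of slices: FS = Σ[c'·Δl_i + (W_i cosα_i − u_i·Δl_i)·tanφ'] / Σ W_i sinα_i, with Δl_i = b_i / cosα_i.
Slice 1: Δl = 1.4/cos(-10.7°) = 1.425 m; N'_1 = 15·cos(-10.7°) − 4·1.425 = 9.0; c'Δl = 23.22; W sinα = -2.8
Slice 2: Δl = 1.9/cos(-3.5°) = 1.904 m; N'_2 = 64·cos(-3.5°) − 11·1.904 = 42.9; c'Δl = 31.03; W sinα = -3.9
Slice 3: Δl = 1.6/cos4.2° = 1.604 m; N'_3 = 85·cos4.2° − 4·1.604 = 78.4; c'Δl = 26.15; W sinα = 6.2
Slice 4: Δl = 1.4/cos10.8° = 1.425 m; N'_4 = 92·cos10.8° − 36·1.425 = 39.1; c'Δl = 23.23; W sinα = 17.2
Slice 5: Δl = 3.2/cos21.3° = 3.435 m; N'_5 = 249·cos21.3° − 25·3.435 = 146.1; c'Δl = 55.98; W sinα = 90.4
Slice 6: Δl = 2.1/cos34.4° = 2.545 m; N'_6 = 106·cos34.4° − 23·2.545 = 28.9; c'Δl = 41.49; W sinα = 59.9
Slice 7: Δl = 1.6/cos44.9° = 2.259 m; N'_7 = 29·cos44.9° − 9·2.259 = 0.2; c'Δl = 36.82; W sinα = 20.5
Σc'Δl = 237.9 kN/m; ΣN' = 344.7 kN/m; ΣW sinα = 187.6 kN/m
Resisting = 237.9 + 344.7·tan32.0° = 237.9 + 215.4 = 453.3 kN/m
FS = 453.3 / 187.6 = 2.417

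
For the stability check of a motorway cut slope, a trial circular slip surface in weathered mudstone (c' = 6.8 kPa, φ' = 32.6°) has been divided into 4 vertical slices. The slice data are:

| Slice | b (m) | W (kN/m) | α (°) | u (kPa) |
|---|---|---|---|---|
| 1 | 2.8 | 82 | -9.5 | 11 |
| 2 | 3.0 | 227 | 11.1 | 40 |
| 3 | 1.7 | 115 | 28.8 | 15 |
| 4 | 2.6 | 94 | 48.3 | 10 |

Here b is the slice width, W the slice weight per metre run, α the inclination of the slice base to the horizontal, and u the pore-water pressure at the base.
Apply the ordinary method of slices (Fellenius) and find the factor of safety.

FS = 1.52

Ordinary method of slices: FS = Σ[c'·Δl_i + (W_i cosα_i − u_i·Δl_i)·tanφ'] / Σ W_i sinα_i, with Δl_i = b_i / cosα_i.
Slice 1: Δl = 2.8/cos(-9.5°) = 2.839 m; N'_1 = 82·cos(-9.5°) − 11·2.839 = 49.6; c'Δl = 19.30; W sinα = -13.5
Slice 2: Δl = 3.0/cos11.1° = 3.057 m; N'_2 = 227·cos11.1° − 40·3.057 = 100.5; c'Δl = 20.79; W sinα = 43.7
Slice 3: Δl = 1.7/cos28.8° = 1.940 m; N'_3 = 115·cos28.8° − 15·1.940 = 71.7; c'Δl = 13.19; W sinα = 55.4
Slice 4: Δl = 2.6/cos48.3° = 3.908 m; N'_4 = 94·cos48.3° − 10·3.908 = 23.4; c'Δl = 26.58; W sinα = 70.2
Σc'Δl = 79.9 kN/m; ΣN' = 245.2 kN/m; ΣW sinα = 155.8 kN/m
Resisting = 79.9 + 245.2·tan32.6° = 79.9 + 156.8 = 236.7 kN/m
FS = 236.7 / 155.8 = 1.520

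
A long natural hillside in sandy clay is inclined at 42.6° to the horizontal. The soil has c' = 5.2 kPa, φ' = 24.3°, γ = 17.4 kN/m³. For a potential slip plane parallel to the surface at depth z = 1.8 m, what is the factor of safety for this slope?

For an infinite slope with a slip plane parallel to the surface (no pore pressure): FS = [c' + γz cos²β tanφ'] / [γz sinβ cosβ].
γz = 17.4·1.8 = 31.32 kN/m²
Numerator = 5.2 + 31.32·cos²42.6°·tan24.3° = 5.2 + 31.32·0.5418·0.4515 = 12.862 kPa
Denominator = 31.32·sin42.6°·cos42.6° = 31.32·0.6769·0.7361 = 15.605 kPa
FS = 12.862 / 15.605 = 0.824

FS = 0.82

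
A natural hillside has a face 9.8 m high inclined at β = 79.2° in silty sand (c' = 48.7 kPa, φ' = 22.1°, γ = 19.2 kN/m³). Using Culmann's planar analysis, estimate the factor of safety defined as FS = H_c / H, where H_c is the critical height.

H_c = (4c'/γ) · sinβ cosφ' / [1 − cos(β − φ')]
    = (4·48.7/19.2) · sin79.2°·cos22.1° / [1 − cos57.1°]
    = 10.146 · 0.9101 / 0.4568 = 20.21 m
FS = H_c / H = 20.21 / 9.8 = 2.063

FS = 2.06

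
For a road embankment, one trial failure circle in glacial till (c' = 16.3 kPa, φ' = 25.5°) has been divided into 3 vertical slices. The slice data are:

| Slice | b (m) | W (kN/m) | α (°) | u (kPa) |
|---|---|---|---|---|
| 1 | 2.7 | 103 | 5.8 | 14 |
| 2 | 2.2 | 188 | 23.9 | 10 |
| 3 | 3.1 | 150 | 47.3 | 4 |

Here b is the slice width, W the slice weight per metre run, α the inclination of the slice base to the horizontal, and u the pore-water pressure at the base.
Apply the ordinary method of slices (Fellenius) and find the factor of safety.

Ordinary method of slices: FS = Σ[c'·Δl_i + (W_i cosα_i − u_i·Δl_i)·tanφ'] / Σ W_i sinα_i, with Δl_i = b_i / cosα_i.
Slice 1: Δl = 2.7/cos5.8° = 2.714 m; N'_1 = 103·cos5.8° − 14·2.714 = 64.5; c'Δl = 44.24; W sinα = 10.4
Slice 2: Δl = 2.2/cos23.9° = 2.406 m; N'_2 = 188·cos23.9° − 10·2.406 = 147.8; c'Δl = 39.22; W sinα = 76.2
Slice 3: Δl = 3.1/cos47.3° = 4.571 m; N'_3 = 150·cos47.3° − 4·4.571 = 83.4; c'Δl = 74.51; W sinα = 110.2
Σc'Δl = 158.0 kN/m; ΣN' = 295.7 kN/m; ΣW sinα = 196.8 kN/m
Resisting = 158.0 + 295.7·tan25.5° = 158.0 + 141.1 = 299.0 kN/m
FS = 299.0 / 196.8 = 1.519

FS = 1.52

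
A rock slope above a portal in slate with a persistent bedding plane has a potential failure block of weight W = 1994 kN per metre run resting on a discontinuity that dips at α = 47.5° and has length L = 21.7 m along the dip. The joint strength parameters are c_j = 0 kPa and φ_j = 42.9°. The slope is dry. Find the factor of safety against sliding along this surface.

Resolving the block weight along and normal to the plane and applying the Mohr–Coulomb strength on the joint:
N' = W cosα = 1994·cos47.5° = 1347.1 kN/m
Driving force T = W sinα = 1994·sin47.5° = 1470.1 kN/m
Resisting force R = c_j·L + N'·tanφ_j = 0·21.7 + 1347.1·tan42.9° = 0.0 + 1251.8 = 1251.8 kN/m
FS = R / T = 1251.8 / 1470.1 = 0.852

FS = 0.85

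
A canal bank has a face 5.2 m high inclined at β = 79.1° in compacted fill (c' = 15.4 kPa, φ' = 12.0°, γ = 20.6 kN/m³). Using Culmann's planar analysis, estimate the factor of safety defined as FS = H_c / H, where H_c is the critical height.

FS = 0.90

H_c = (4c'/γ) · sinβ cosφ' / [1 − cos(β − φ')]
    = (4·15.4/20.6) · sin79.1°·cos12.0° / [1 − cos67.1°]
    = 2.990 · 0.9605 / 0.6109 = 4.70 m
FS = H_c / H = 4.70 / 5.2 = 0.904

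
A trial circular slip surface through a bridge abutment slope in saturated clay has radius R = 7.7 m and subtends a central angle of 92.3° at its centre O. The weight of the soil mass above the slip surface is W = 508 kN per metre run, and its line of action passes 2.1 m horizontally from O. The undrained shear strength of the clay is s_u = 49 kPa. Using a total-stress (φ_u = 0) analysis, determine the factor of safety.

Taking moments about the centre O, the resisting moment is provided by the undrained shear strength acting along the arc:
Arc length L_a = R·θ = 7.7·(92.3°·π/180) = 7.7·1.6109 = 12.40 m
M_R = s_u·L_a·R = 49·12.40·7.7 = 4680.1 kN·m/m
M_D = W·d = 508·2.1 = 1066.8 kN·m/m
FS = M_R / M_D = 4680.1 / 1066.8 = 4.387

FS = 4.39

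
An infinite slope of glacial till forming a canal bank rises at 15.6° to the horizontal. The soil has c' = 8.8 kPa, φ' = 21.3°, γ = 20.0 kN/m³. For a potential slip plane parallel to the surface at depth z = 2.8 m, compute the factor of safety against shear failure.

For an infinite slope with a slip plane parallel to the surface (no pore pressure): FS = [c' + γz cos²β tanφ'] / [γz sinβ cosβ].
γz = 20.0·2.8 = 56.00 kN/m²
Numerator = 8.8 + 56.00·cos²15.6°·tan21.3° = 8.8 + 56.00·0.9277·0.3899 = 29.055 kPa
Denominator = 56.00·sin15.6°·cos15.6° = 56.00·0.2689·0.9632 = 14.505 kPa
FS = 29.055 / 14.505 = 2.003

FS = 2.00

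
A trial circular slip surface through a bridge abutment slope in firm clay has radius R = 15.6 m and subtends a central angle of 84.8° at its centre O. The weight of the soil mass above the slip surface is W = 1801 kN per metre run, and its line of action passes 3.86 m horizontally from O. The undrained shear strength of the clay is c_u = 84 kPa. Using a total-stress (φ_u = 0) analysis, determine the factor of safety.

FS = 4.35

Taking moments about the centre O, the resisting moment is provided by the undrained shear strength acting along the arc:
Arc length L_a = R·θ = 15.6·(84.8°·π/180) = 15.6·1.4800 = 23.09 m
M_R = c_u·L_a·R = 84·23.09·15.6 = 30255.3 kN·m/m
M_D = W·d = 1801·3.86 = 6951.9 kN·m/m
FS = M_R / M_D = 30255.3 / 6951.9 = 4.352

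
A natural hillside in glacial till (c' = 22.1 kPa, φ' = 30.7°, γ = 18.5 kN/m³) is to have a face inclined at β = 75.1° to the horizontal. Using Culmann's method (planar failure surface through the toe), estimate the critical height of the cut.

Culmann's analysis gives the critical failure plane at α_cr = (β + φ')/2 = (75.1 + 30.7)/2 = 52.9°, and the critical height
H_c = (4c'/γ) · sinβ cosφ' / [1 − cos(β − φ')]
    = (4·22.1/18.5) · sin75.1°·cos30.7° / [1 − cos(44.4°)]
    = 4.778 · 0.9664·0.8599 / [1 − 0.7145]
    = 4.778 · 0.8309 / 0.2855
    = 13.91 m

H_c = 13.91 m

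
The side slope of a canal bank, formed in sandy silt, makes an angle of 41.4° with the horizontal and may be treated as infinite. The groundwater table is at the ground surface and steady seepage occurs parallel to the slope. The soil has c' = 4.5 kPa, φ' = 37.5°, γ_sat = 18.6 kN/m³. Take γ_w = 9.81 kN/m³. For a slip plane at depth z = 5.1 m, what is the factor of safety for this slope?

With seepage parallel to the slope and the water table at the surface, the effective normal stress on the slip plane uses the buoyant unit weight γ' = γ_sat − γ_w while the driving shear stress uses γ_sat:
FS = [c' + γ' z cos²β tanφ'] / [γ_sat z sinβ cosβ]
γ' = 18.6 − 9.81 = 8.79 kN/m³
Numerator = 4.5 + 8.79·5.1·cos²41.4°·tan37.5° = 4.5 + 8.79·5.1·0.5627·0.7673 = 23.855 kPa
Denominator = 18.6·5.1·sin41.4°·cos41.4° = 18.6·5.1·0.6613·0.7501 = 47.056 kPa
FS = 23.855 / 47.056 = 0.507

FS = 0.51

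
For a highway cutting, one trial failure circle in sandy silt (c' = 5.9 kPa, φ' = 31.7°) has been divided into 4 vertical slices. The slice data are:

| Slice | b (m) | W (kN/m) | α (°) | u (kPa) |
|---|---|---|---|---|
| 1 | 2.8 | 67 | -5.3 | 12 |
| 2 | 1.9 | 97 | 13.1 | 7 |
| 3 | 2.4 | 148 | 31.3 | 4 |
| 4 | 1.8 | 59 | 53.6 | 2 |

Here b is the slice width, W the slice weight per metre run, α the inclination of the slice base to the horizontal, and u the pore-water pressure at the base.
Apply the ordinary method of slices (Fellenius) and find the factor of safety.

Ordinary method of slices: FS = Σ[c'·Δl_i + (W_i cosα_i − u_i·Δl_i)·tanφ'] / Σ W_i sinα_i, with Δl_i = b_i / cosα_i.
Slice 1: Δl = 2.8/cos(-5.3°) = 2.812 m; N'_1 = 67·cos(-5.3°) − 12·2.812 = 33.0; c'Δl = 16.59; W sinα = -6.2
Slice 2: Δl = 1.9/cos13.1° = 1.951 m; N'_2 = 97·cos13.1° − 7·1.951 = 80.8; c'Δl = 11.51; W sinα = 22.0
Slice 3: Δl = 2.4/cos31.3° = 2.809 m; N'_3 = 148·cos31.3° − 4·2.809 = 115.2; c'Δl = 16.57; W sinα = 76.9
Slice 4: Δl = 1.8/cos53.6° = 3.033 m; N'_4 = 59·cos53.6° − 2·3.033 = 28.9; c'Δl = 17.90; W sinα = 47.5
Σc'Δl = 62.6 kN/m; ΣN' = 258.0 kN/m; ΣW sinα = 140.2 kN/m
Resisting = 62.6 + 258.0·tan31.7° = 62.6 + 159.3 = 221.9 kN/m
FS = 221.9 / 140.2 = 1.583

FS = 1.58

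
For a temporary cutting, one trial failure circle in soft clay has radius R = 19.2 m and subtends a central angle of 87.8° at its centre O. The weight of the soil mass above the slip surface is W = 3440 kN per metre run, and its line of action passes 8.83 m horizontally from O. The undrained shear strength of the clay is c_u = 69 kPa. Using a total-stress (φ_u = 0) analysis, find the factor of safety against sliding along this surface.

FS = 1.28

Taking moments about the centre O, the resisting moment is provided by the undrained shear strength acting along the arc:
Arc length L_a = R·θ = 19.2·(87.8°·π/180) = 19.2·1.5324 = 29.42 m
M_R = c_u·L_a·R = 69·29.42·19.2 = 38978.3 kN·m/m
M_D = W·d = 3440·8.83 = 30375.2 kN·m/m
FS = M_R / M_D = 38978.3 / 30375.2 = 1.283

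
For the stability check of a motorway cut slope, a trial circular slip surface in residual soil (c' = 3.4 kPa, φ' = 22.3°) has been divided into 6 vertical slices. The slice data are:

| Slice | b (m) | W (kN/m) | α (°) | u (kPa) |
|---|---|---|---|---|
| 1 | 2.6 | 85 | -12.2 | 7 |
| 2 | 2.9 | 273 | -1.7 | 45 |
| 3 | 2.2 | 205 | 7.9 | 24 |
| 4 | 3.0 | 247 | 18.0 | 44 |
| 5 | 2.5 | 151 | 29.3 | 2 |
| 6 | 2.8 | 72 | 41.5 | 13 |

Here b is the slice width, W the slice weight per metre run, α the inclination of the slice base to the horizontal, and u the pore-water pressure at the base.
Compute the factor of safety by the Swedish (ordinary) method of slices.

FS = 1.50

Ordinary method of slices: FS = Σ[c'·Δl_i + (W_i cosα_i − u_i·Δl_i)·tanφ'] / Σ W_i sinα_i, with Δl_i = b_i / cosα_i.
Slice 1: Δl = 2.6/cos(-12.2°) = 2.660 m; N'_1 = 85·cos(-12.2°) − 7·2.660 = 64.5; c'Δl = 9.04; W sinα = -18.0
Slice 2: Δl = 2.9/cos(-1.7°) = 2.901 m; N'_2 = 273·cos(-1.7°) − 45·2.901 = 142.3; c'Δl = 9.86; W sinα = -8.1
Slice 3: Δl = 2.2/cos7.9° = 2.221 m; N'_3 = 205·cos7.9° − 24·2.221 = 149.7; c'Δl = 7.55; W sinα = 28.2
Slice 4: Δl = 3.0/cos18.0° = 3.154 m; N'_4 = 247·cos18.0° − 44·3.154 = 96.1; c'Δl = 10.72; W sinα = 76.3
Slice 5: Δl = 2.5/cos29.3° = 2.867 m; N'_5 = 151·cos29.3° − 2·2.867 = 125.9; c'Δl = 9.75; W sinα = 73.9
Slice 6: Δl = 2.8/cos41.5° = 3.739 m; N'_6 = 72·cos41.5° − 13·3.739 = 5.3; c'Δl = 12.71; W sinα = 47.7
Σc'Δl = 59.6 kN/m; ΣN' = 583.9 kN/m; ΣW sinα = 200.0 kN/m
Resisting = 59.6 + 583.9·tan22.3° = 59.6 + 239.5 = 299.1 kN/m
FS = 299.1 / 200.0 = 1.495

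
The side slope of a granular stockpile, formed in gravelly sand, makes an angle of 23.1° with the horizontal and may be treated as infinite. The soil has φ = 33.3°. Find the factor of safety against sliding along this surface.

For a dry cohesionless infinite slope the factor of safety is FS = tanφ / tanβ.
FS = tan33.3° / tan23.1° = 0.6569 / 0.4265 = 1.540

FS = 1.54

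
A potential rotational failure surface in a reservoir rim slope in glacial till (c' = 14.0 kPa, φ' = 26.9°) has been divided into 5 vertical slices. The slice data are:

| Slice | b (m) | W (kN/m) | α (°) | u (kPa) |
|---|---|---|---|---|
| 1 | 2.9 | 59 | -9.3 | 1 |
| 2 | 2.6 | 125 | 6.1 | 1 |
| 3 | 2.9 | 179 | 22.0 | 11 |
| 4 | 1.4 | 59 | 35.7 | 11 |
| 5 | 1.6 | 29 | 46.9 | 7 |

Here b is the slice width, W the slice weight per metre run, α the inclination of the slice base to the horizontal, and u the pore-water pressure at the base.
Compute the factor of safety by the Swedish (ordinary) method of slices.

FS = 2.78

Ordinary method of slices: FS = Σ[c'·Δl_i + (W_i cosα_i − u_i·Δl_i)·tanφ'] / Σ W_i sinα_i, with Δl_i = b_i / cosα_i.
Slice 1: Δl = 2.9/cos(-9.3°) = 2.939 m; N'_1 = 59·cos(-9.3°) − 1·2.939 = 55.3; c'Δl = 41.14; W sinα = -9.5
Slice 2: Δl = 2.6/cos6.1° = 2.615 m; N'_2 = 125·cos6.1° − 1·2.615 = 121.7; c'Δl = 36.61; W sinα = 13.3
Slice 3: Δl = 2.9/cos22.0° = 3.128 m; N'_3 = 179·cos22.0° − 11·3.128 = 131.6; c'Δl = 43.79; W sinα = 67.1
Slice 4: Δl = 1.4/cos35.7° = 1.724 m; N'_4 = 59·cos35.7° − 11·1.724 = 28.9; c'Δl = 24.14; W sinα = 34.4
Slice 5: Δl = 1.6/cos46.9° = 2.342 m; N'_5 = 29·cos46.9° − 7·2.342 = 3.4; c'Δl = 32.78; W sinα = 21.2
Σc'Δl = 178.5 kN/m; ΣN' = 340.9 kN/m; ΣW sinα = 126.4 kN/m
Resisting = 178.5 + 340.9·tan26.9° = 178.5 + 172.9 = 351.4 kN/m
FS = 351.4 / 126.4 = 2.780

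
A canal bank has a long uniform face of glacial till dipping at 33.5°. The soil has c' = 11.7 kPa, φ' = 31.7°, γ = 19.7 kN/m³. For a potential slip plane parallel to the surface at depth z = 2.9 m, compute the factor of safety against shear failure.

For an infinite slope with a slip plane parallel to the surface (no pore pressure): FS = [c' + γz cos²β tanφ'] / [γz sinβ cosβ].
γz = 19.7·2.9 = 57.13 kN/m²
Numerator = 11.7 + 57.13·cos²33.5°·tan31.7° = 11.7 + 57.13·0.6954·0.6176 = 36.235 kPa
Denominator = 57.13·sin33.5°·cos33.5° = 57.13·0.5519·0.8339 = 26.294 kPa
FS = 36.235 / 26.294 = 1.378

FS = 1.38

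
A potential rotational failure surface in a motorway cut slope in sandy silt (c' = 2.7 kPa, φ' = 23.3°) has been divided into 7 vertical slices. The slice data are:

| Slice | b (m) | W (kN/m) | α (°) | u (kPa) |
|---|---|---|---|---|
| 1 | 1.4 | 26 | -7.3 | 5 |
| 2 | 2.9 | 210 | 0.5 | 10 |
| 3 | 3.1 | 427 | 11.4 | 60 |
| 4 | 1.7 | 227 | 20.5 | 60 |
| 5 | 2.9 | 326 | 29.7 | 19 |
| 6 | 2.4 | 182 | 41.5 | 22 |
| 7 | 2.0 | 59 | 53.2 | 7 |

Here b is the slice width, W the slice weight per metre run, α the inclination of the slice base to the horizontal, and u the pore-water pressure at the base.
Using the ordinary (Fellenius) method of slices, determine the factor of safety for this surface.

Ordinary method of slices: FS = Σ[c'·Δl_i + (W_i cosα_i − u_i·Δl_i)·tanφ'] / Σ W_i sinα_i, with Δl_i = b_i / cosα_i.
Slice 1: Δl = 1.4/cos(-7.3°) = 1.411 m; N'_1 = 26·cos(-7.3°) − 5·1.411 = 18.7; c'Δl = 3.81; W sinα = -3.3
Slice 2: Δl = 2.9/cos0.5° = 2.900 m; N'_2 = 210·cos0.5° − 10·2.900 = 181.0; c'Δl = 7.83; W sinα = 1.8
Slice 3: Δl = 3.1/cos11.4° = 3.162 m; N'_3 = 427·cos11.4° − 60·3.162 = 228.8; c'Δl = 8.54; W sinα = 84.4
Slice 4: Δl = 1.7/cos20.5° = 1.815 m; N'_4 = 227·cos20.5° − 60·1.815 = 103.7; c'Δl = 4.90; W sinα = 79.5
Slice 5: Δl = 2.9/cos29.7° = 3.339 m; N'_5 = 326·cos29.7° − 19·3.339 = 219.7; c'Δl = 9.01; W sinα = 161.5
Slice 6: Δl = 2.4/cos41.5° = 3.204 m; N'_6 = 182·cos41.5° − 22·3.204 = 65.8; c'Δl = 8.65; W sinα = 120.6
Slice 7: Δl = 2.0/cos53.2° = 3.339 m; N'_7 = 59·cos53.2° − 7·3.339 = 12.0; c'Δl = 9.01; W sinα = 47.2
Σc'Δl = 51.8 kN/m; ΣN' = 829.8 kN/m; ΣW sinα = 491.8 kN/m
Resisting = 51.8 + 829.8·tan23.3° = 51.8 + 357.4 = 409.1 kN/m
FS = 409.1 / 491.8 = 0.832

FS = 0.83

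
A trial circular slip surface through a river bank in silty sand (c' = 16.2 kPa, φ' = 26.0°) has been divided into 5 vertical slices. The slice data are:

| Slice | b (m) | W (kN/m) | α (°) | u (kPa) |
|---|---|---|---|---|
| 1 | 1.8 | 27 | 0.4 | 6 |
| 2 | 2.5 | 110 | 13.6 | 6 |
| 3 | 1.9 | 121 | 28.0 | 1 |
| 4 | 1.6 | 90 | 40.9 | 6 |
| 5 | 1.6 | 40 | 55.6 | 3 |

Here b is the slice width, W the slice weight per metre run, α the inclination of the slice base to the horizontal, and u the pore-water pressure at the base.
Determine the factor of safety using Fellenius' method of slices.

FS = 1.85

Ordinary method of slices: FS = Σ[c'·Δl_i + (W_i cosα_i − u_i·Δl_i)·tanφ'] / Σ W_i sinα_i, with Δl_i = b_i / cosα_i.
Slice 1: Δl = 1.8/cos0.4° = 1.800 m; N'_1 = 27·cos0.4° − 6·1.800 = 16.2; c'Δl = 29.16; W sinα = 0.2
Slice 2: Δl = 2.5/cos13.6° = 2.572 m; N'_2 = 110·cos13.6° − 6·2.572 = 91.5; c'Δl = 41.67; W sinα = 25.9
Slice 3: Δl = 1.9/cos28.0° = 2.152 m; N'_3 = 121·cos28.0° − 1·2.152 = 104.7; c'Δl = 34.86; W sinα = 56.8
Slice 4: Δl = 1.6/cos40.9° = 2.117 m; N'_4 = 90·cos40.9° − 6·2.117 = 55.3; c'Δl = 34.29; W sinα = 58.9
Slice 5: Δl = 1.6/cos55.6° = 2.832 m; N'_5 = 40·cos55.6° − 3·2.832 = 14.1; c'Δl = 45.88; W sinα = 33.0
Σc'Δl = 185.9 kN/m; ΣN' = 281.8 kN/m; ΣW sinα = 174.8 kN/m
Resisting = 185.9 + 281.8·tan26.0° = 185.9 + 137.4 = 323.3 kN/m
FS = 323.3 / 174.8 = 1.850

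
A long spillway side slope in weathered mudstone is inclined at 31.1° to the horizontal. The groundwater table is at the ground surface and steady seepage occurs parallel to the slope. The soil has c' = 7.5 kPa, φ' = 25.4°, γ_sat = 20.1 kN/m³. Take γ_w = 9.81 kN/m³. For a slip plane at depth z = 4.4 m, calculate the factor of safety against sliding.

With seepage parallel to the slope and the water table at the surface, the effective normal stress on the slip plane uses the buoyant unit weight γ' = γ_sat − γ_w while the driving shear stress uses γ_sat:
FS = [c' + γ' z cos²β tanφ'] / [γ_sat z sinβ cosβ]
γ' = 20.1 − 9.81 = 10.29 kN/m³
Numerator = 7.5 + 10.29·4.4·cos²31.1°·tan25.4° = 7.5 + 10.29·4.4·0.7332·0.4748 = 23.263 kPa
Denominator = 20.1·4.4·sin31.1°·cos31.1° = 20.1·4.4·0.5165·0.8563 = 39.116 kPa
FS = 23.263 / 39.116 = 0.595

FS = 0.59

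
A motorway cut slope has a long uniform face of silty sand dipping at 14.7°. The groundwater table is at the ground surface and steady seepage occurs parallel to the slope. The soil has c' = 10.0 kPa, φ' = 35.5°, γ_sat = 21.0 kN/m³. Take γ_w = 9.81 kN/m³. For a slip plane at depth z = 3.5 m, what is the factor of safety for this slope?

FS = 2.00

With seepage parallel to the slope and the water table at the surface, the effective normal stress on the slip plane uses the buoyant unit weight γ' = γ_sat − γ_w while the driving shear stress uses γ_sat:
FS = [c' + γ' z cos²β tanφ'] / [γ_sat z sinβ cosβ]
γ' = 21.0 − 9.81 = 11.19 kN/m³
Numerator = 10.0 + 11.19·3.5·cos²14.7°·tan35.5° = 10.0 + 11.19·3.5·0.9356·0.7133 = 36.137 kPa
Denominator = 21.0·3.5·sin14.7°·cos14.7° = 21.0·3.5·0.2538·0.9673 = 18.041 kPa
FS = 36.137 / 18.041 = 2.003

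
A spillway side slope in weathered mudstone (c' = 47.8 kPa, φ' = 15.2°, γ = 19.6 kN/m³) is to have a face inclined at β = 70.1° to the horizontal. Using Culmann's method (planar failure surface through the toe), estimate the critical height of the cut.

Culmann's analysis gives the critical failure plane at α_cr = (β + φ')/2 = (70.1 + 15.2)/2 = 42.6°, and the critical height
H_c = (4c'/γ) · sinβ cosφ' / [1 − cos(β − φ')]
    = (4·47.8/19.6) · sin70.1°·cos15.2° / [1 − cos(54.9°)]
    = 9.755 · 0.9403·0.9650 / [1 − 0.5750]
    = 9.755 · 0.9074 / 0.4250
    = 20.83 m

H_c = 20.83 m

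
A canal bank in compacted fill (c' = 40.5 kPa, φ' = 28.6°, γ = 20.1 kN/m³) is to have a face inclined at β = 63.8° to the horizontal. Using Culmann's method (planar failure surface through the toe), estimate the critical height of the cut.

H_c = 34.72 m

Culmann's analysis gives the critical failure plane at α_cr = (β + φ')/2 = (63.8 + 28.6)/2 = 46.2°, and the critical height
H_c = (4c'/γ) · sinβ cosφ' / [1 − cos(β − φ')]
    = (4·40.5/20.1) · sin63.8°·cos28.6° / [1 − cos(35.2°)]
    = 8.060 · 0.8973·0.8780 / [1 − 0.8171]
    = 8.060 · 0.7878 / 0.1829
    = 34.72 m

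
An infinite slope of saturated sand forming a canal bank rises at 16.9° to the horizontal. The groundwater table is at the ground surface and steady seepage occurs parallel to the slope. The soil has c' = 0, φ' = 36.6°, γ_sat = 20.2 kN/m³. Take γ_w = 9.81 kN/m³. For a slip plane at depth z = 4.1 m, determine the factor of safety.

With seepage parallel to the slope and the water table at the surface, the effective normal stress on the slip plane uses the buoyant unit weight γ' = γ_sat − γ_w while the driving shear stress uses γ_sat:
FS = [c' + γ' z cos²β tanφ'] / [γ_sat z sinβ cosβ]
(For c' = 0 this reduces to FS = (γ'/γ_sat)·tanφ'/tanβ.)
γ' = 20.2 − 9.81 = 10.39 kN/m³
Numerator = 0.0 + 10.39·4.1·cos²16.9°·tan36.6° = 0.0 + 10.39·4.1·0.9155·0.7427 = 28.963 kPa
Denominator = 20.2·4.1·sin16.9°·cos16.9° = 20.2·4.1·0.2907·0.9568 = 23.036 kPa
FS = 28.963 / 23.036 = 1.257

FS = 1.26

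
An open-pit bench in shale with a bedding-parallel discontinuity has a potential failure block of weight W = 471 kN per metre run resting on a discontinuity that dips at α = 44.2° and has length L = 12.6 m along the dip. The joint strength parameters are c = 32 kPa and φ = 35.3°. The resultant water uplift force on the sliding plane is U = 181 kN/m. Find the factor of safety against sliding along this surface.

FS = 1.57

Resolving the block weight along and normal to the plane and applying the Mohr–Coulomb strength on the joint:
N' = W cosα − U = 471·cos44.2° − 181 = 156.7 kN/m
Driving force T = W sinα = 471·sin44.2° = 328.4 kN/m
Resisting force R = c·L + N'·tanφ = 32·12.6 + 156.7·tan35.3° = 403.2 + 110.9 = 514.1 kN/m
FS = R / T = 514.1 / 328.4 = 1.566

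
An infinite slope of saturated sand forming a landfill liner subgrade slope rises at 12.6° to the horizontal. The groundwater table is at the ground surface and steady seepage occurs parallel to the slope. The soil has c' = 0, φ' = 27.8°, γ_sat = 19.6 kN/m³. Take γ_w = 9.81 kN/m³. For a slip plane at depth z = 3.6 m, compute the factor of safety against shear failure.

With seepage parallel to the slope and the water table at the surface, the effective normal stress on the slip plane uses the buoyant unit weight γ' = γ_sat − γ_w while the driving shear stress uses γ_sat:
FS = [c' + γ' z cos²β tanφ'] / [γ_sat z sinβ cosβ]
(For c' = 0 this reduces to FS = (γ'/γ_sat)·tanφ'/tanβ.)
γ' = 19.6 − 9.81 = 9.79 kN/m³
Numerator = 0.0 + 9.79·3.6·cos²12.6°·tan27.8° = 0.0 + 9.79·3.6·0.9524·0.5272 = 17.698 kPa
Denominator = 19.6·3.6·sin12.6°·cos12.6° = 19.6·3.6·0.2181·0.9759 = 15.021 kPa
FS = 17.698 / 15.021 = 1.178

FS = 1.18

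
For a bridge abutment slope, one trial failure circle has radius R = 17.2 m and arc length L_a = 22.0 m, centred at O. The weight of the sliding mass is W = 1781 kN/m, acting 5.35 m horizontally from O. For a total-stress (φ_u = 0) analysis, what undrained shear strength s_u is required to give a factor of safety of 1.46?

s_u = 36.8 kPa

FS = s_u·L_a·R / (W·d), so s_u = FS·W·d / (L_a·R).
s_u = 1.46·1781·5.35 / (22.00·17.2) = 13911.4 / 378.40 = 36.76 kPa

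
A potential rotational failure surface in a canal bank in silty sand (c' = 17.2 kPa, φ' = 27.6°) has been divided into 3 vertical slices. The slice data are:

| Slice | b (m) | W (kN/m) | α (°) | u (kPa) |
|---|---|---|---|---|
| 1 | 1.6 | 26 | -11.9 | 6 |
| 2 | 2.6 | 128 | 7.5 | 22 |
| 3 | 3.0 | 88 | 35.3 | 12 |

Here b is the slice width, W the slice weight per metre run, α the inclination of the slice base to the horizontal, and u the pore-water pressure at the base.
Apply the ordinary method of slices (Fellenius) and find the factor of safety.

Ordinary method of slices: FS = Σ[c'·Δl_i + (W_i cosα_i − u_i·Δl_i)·tanφ'] / Σ W_i sinα_i, with Δl_i = b_i / cosα_i.
Slice 1: Δl = 1.6/cos(-11.9°) = 1.635 m; N'_1 = 26·cos(-11.9°) − 6·1.635 = 15.6; c'Δl = 28.12; W sinα = -5.4
Slice 2: Δl = 2.6/cos7.5° = 2.622 m; N'_2 = 128·cos7.5° − 22·2.622 = 69.2; c'Δl = 45.11; W sinα = 16.7
Slice 3: Δl = 3.0/cos35.3° = 3.676 m; N'_3 = 88·cos35.3° − 12·3.676 = 27.7; c'Δl = 63.22; W sinα = 50.9
Σc'Δl = 136.5 kN/m; ΣN' = 112.6 kN/m; ΣW sinα = 62.2 kN/m
Resisting = 136.5 + 112.6·tan27.6° = 136.5 + 58.8 = 195.3 kN/m
FS = 195.3 / 62.2 = 3.140

FS = 3.14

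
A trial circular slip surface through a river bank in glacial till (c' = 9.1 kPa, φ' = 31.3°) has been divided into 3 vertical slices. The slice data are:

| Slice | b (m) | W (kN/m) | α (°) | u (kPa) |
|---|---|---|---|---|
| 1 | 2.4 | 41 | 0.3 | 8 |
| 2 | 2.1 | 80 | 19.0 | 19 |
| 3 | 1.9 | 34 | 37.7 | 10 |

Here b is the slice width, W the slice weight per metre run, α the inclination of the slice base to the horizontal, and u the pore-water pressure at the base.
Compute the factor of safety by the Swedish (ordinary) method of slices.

FS = 2.11

Ordinary method of slices: FS = Σ[c'·Δl_i + (W_i cosα_i − u_i·Δl_i)·tanφ'] / Σ W_i sinα_i, with Δl_i = b_i / cosα_i.
Slice 1: Δl = 2.4/cos0.3° = 2.400 m; N'_1 = 41·cos0.3° − 8·2.400 = 21.8; c'Δl = 21.84; W sinα = 0.2
Slice 2: Δl = 2.1/cos19.0° = 2.221 m; N'_2 = 80·cos19.0° − 19·2.221 = 33.4; c'Δl = 20.21; W sinα = 26.0
Slice 3: Δl = 1.9/cos37.7° = 2.401 m; N'_3 = 34·cos37.7° − 10·2.401 = 2.9; c'Δl = 21.85; W sinα = 20.8
Σc'Δl = 63.9 kN/m; ΣN' = 58.1 kN/m; ΣW sinα = 47.1 kN/m
Resisting = 63.9 + 58.1·tan31.3° = 63.9 + 35.3 = 99.2 kN/m
FS = 99.2 / 47.1 = 2.109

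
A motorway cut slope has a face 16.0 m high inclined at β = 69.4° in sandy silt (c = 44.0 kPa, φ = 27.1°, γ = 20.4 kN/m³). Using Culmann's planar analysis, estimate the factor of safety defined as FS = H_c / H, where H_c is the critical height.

H_c = (4c/γ) · sinβ cosφ / [1 − cos(β − φ)]
    = (4·44.0/20.4) · sin69.4°·cos27.1° / [1 − cos42.3°]
    = 8.627 · 0.8333 / 0.2604 = 27.61 m
FS = H_c / H = 27.61 / 16.0 = 1.726

FS = 1.73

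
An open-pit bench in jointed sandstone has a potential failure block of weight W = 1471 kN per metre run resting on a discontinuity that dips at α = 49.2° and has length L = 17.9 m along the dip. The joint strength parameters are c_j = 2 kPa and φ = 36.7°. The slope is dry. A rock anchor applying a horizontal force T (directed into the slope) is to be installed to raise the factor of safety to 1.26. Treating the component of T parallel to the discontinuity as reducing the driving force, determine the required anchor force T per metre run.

Resolving forces along and normal to the sliding plane, with the horizontal anchor force T adding T·sinα to the effective normal force and T·cosα acting up the plane against the driving force:
FS = [c_jL + (W cosα + T sinα) tanφ] / [W sinα − T cosα]
Without the anchor: N' = 961.2 kN/m, driving T_d = 1113.5 kN/m, resisting R = 2·17.9 + 961.2·tan36.7° = 752.2 kN/m, FS = 0.68.
Setting FS = 1.26 and solving for T:
1.26·(1113.5 − T cos49.2°) = 752.2 + T sin49.2°·tan36.7°
T·(sin49.2°·tan36.7° + 1.26·cos49.2°) = 1.26·1113.5 − 752.2
T·(0.7570·0.7454 + 1.26·0.6534) = 1403.1 − 752.2 = 650.8
T·1.3876 = 650.8
T = 469.0 kN/m

T = 469 kN/m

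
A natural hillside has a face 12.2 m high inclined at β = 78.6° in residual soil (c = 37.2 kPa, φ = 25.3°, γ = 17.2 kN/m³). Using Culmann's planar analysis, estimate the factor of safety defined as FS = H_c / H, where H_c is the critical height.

H_c = (4c/γ) · sinβ cosφ / [1 − cos(β − φ)]
    = (4·37.2/17.2) · sin78.6°·cos25.3° / [1 − cos53.3°]
    = 8.651 · 0.8862 / 0.4024 = 19.05 m
FS = H_c / H = 19.05 / 12.2 = 1.562

FS = 1.56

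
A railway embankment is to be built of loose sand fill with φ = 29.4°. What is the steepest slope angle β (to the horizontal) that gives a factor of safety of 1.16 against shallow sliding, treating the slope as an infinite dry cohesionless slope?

β = 25.9°

For an infinite dry cohesionless slope FS = tanφ/tanβ, so tanβ = tanφ / FS.
tanβ = tan29.4° / 1.16 = 0.5635 / 1.16 = 0.4858
β = arctan(0.4858) = 25.91°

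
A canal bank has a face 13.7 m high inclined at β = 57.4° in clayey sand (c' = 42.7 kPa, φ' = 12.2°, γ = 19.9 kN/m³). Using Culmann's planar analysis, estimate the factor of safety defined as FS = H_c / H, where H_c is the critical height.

FS = 1.75

H_c = (4c'/γ) · sinβ cosφ' / [1 − cos(β − φ')]
    = (4·42.7/19.9) · sin57.4°·cos12.2° / [1 − cos45.2°]
    = 8.583 · 0.8234 / 0.2954 = 23.93 m
FS = H_c / H = 23.93 / 13.7 = 1.747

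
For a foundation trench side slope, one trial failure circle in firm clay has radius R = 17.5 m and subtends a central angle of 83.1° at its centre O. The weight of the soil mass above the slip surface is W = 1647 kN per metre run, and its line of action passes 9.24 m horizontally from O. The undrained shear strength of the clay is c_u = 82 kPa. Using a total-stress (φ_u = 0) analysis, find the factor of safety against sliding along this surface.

FS = 2.39

Taking moments about the centre O, the resisting moment is provided by the undrained shear strength acting along the arc:
Arc length L_a = R·θ = 17.5·(83.1°·π/180) = 17.5·1.4504 = 25.38 m
M_R = c_u·L_a·R = 82·25.38·17.5 = 36422.4 kN·m/m
M_D = W·d = 1647·9.24 = 15218.3 kN·m/m
FS = M_R / M_D = 36422.4 / 15218.3 = 2.393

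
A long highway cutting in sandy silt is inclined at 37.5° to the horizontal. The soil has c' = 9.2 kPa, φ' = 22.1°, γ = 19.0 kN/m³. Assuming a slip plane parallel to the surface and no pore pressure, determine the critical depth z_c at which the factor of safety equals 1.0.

Setting FS = 1.00 in FS = [c' + γz cos²β tanφ'] / [γz sinβ cosβ] and solving for z:
z = c' / [γ cosβ (FS·sinβ − cosβ·tanφ')]
  = 9.2 / [19.0·cos37.5°·(1.00·sin37.5° − cos37.5°·tan22.1°)]
  = 9.2 / [19.0·0.7934·(1.00·0.6088 − 0.7934·0.4061)]
  = 9.2 / 4.3203 = 2.129 m

z_c = 2.13 m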